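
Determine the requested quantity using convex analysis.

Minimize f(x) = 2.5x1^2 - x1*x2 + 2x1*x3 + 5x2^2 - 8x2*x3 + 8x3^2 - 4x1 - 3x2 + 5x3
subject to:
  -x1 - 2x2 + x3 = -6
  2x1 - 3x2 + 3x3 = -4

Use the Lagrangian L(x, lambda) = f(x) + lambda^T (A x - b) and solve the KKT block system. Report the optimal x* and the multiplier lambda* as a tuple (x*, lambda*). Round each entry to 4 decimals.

Form the Lagrangian:
  L(x, lambda) = (1/2) x^T Q x + c^T x + lambda^T (A x - b)
Stationarity (grad_x L = 0): Q x + c + A^T lambda = 0.
Primal feasibility: A x = b.

This gives the KKT block system:
  [ Q   A^T ] [ x     ]   [-c ]
  [ A    0  ] [ lambda ] = [ b ]

Solving the linear system:
  x*      = (1.5355, 2.1075, -0.2495)
  lambda* = (5.7548, 2.3419)
  f(x*)   = 15.0925

x* = (1.5355, 2.1075, -0.2495), lambda* = (5.7548, 2.3419)


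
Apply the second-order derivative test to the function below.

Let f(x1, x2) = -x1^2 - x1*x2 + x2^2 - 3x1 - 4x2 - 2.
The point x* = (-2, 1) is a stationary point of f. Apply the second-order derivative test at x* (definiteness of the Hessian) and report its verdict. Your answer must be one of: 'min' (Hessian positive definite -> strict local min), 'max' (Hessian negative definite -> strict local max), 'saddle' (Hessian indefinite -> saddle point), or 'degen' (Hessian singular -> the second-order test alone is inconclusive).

Compute the Hessian H = grad^2 f:
  H = [[-2, -1], [-1, 2]]
Verify stationarity: grad f(x*) = H x* + g = (0, 0).
Eigenvalues of H: -2.2361, 2.2361.
Eigenvalues have mixed signs, so H is indefinite -> x* is a saddle point.

saddle


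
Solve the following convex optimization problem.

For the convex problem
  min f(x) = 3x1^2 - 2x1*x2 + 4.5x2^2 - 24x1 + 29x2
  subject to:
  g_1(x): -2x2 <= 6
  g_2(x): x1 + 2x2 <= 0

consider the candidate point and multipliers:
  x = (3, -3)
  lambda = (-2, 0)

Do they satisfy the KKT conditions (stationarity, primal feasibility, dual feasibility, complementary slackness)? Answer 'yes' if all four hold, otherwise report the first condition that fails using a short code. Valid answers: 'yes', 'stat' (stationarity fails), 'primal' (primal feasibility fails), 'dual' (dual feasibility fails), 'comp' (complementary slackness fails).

Gradient of f: grad f(x) = Q x + c = (0, -4)
Constraint values g_i(x) = a_i^T x - b_i:
  g_1((3, -3)) = 0
  g_2((3, -3)) = -3
Stationarity residual: grad f(x) + sum_i lambda_i a_i = (0, 0)
  -> stationarity OK
Primal feasibility (all g_i <= 0): OK
Dual feasibility (all lambda_i >= 0): FAILS
Complementary slackness (lambda_i * g_i(x) = 0 for all i): OK

Verdict: the first failing condition is dual_feasibility -> dual.

dual


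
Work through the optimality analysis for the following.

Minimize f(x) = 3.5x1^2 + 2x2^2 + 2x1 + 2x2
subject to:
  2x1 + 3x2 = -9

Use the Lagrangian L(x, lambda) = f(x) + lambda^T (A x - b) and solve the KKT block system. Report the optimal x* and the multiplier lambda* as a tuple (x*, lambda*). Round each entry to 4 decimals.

Form the Lagrangian:
  L(x, lambda) = (1/2) x^T Q x + c^T x + lambda^T (A x - b)
Stationarity (grad_x L = 0): Q x + c + A^T lambda = 0.
Primal feasibility: A x = b.

This gives the KKT block system:
  [ Q   A^T ] [ x     ]   [-c ]
  [ A    0  ] [ lambda ] = [ b ]

Solving the linear system:
  x*      = (-0.9873, -2.3418)
  lambda* = (2.4557)
  f(x*)   = 7.7215

x* = (-0.9873, -2.3418), lambda* = (2.4557)


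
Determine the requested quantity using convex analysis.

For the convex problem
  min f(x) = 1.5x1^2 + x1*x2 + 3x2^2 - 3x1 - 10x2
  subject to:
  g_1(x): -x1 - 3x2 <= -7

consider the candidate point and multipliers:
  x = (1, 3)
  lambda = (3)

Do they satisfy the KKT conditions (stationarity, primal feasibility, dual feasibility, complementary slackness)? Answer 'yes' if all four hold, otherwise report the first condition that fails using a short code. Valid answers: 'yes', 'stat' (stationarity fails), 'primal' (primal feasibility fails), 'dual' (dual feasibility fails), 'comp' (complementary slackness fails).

Gradient of f: grad f(x) = Q x + c = (3, 9)
Constraint values g_i(x) = a_i^T x - b_i:
  g_1((1, 3)) = -3
Stationarity residual: grad f(x) + sum_i lambda_i a_i = (0, 0)
  -> stationarity OK
Primal feasibility (all g_i <= 0): OK
Dual feasibility (all lambda_i >= 0): OK
Complementary slackness (lambda_i * g_i(x) = 0 for all i): FAILS

Verdict: the first failing condition is complementary_slackness -> comp.

comp


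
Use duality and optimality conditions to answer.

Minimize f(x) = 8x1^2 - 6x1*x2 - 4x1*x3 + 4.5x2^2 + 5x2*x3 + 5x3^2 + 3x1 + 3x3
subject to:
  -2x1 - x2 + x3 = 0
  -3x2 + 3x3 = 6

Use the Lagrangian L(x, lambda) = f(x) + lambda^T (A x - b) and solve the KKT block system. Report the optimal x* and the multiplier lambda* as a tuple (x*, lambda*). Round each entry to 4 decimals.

Form the Lagrangian:
  L(x, lambda) = (1/2) x^T Q x + c^T x + lambda^T (A x - b)
Stationarity (grad_x L = 0): Q x + c + A^T lambda = 0.
Primal feasibility: A x = b.

This gives the KKT block system:
  [ Q   A^T ] [ x     ]   [-c ]
  [ A    0  ] [ lambda ] = [ b ]

Solving the linear system:
  x*      = (1, -0.7931, 1.2069)
  lambda* = (9.4655, -5.523)
  f(x*)   = 19.8793

x* = (1, -0.7931, 1.2069), lambda* = (9.4655, -5.523)


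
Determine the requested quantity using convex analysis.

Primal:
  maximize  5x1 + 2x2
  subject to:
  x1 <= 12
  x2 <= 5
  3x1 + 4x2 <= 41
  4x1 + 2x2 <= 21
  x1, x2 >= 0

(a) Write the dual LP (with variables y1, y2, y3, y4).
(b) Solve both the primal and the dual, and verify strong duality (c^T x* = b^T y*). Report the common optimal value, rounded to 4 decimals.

The standard primal-dual pair for 'max c^T x s.t. A x <= b, x >= 0' is:
  Dual:  min b^T y  s.t.  A^T y >= c,  y >= 0.

So the dual LP is:
  minimize  12y1 + 5y2 + 41y3 + 21y4
  subject to:
    y1 + 3y3 + 4y4 >= 5
    y2 + 4y3 + 2y4 >= 2
    y1, y2, y3, y4 >= 0

Solving the primal: x* = (5.25, 0).
  primal value c^T x* = 26.25.
Solving the dual: y* = (0, 0, 0, 1.25).
  dual value b^T y* = 26.25.
Strong duality: c^T x* = b^T y*. Confirmed.

26.25


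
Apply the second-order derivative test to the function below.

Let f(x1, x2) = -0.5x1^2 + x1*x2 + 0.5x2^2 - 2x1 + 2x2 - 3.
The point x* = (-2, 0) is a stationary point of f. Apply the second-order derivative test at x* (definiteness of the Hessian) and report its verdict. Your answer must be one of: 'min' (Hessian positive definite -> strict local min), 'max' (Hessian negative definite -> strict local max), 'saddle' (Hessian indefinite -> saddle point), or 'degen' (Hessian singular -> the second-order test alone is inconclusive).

Compute the Hessian H = grad^2 f:
  H = [[-1, 1], [1, 1]]
Verify stationarity: grad f(x*) = H x* + g = (0, 0).
Eigenvalues of H: -1.4142, 1.4142.
Eigenvalues have mixed signs, so H is indefinite -> x* is a saddle point.

saddle


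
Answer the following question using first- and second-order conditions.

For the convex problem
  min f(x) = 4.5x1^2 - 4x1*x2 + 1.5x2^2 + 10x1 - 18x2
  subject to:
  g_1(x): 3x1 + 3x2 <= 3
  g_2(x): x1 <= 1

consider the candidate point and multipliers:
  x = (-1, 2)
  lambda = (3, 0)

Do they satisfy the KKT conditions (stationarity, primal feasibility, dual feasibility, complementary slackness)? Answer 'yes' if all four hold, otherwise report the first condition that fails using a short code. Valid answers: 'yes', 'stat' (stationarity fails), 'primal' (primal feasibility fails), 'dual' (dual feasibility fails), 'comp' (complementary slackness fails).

Gradient of f: grad f(x) = Q x + c = (-7, -8)
Constraint values g_i(x) = a_i^T x - b_i:
  g_1((-1, 2)) = 0
  g_2((-1, 2)) = -2
Stationarity residual: grad f(x) + sum_i lambda_i a_i = (2, 1)
  -> stationarity FAILS
Primal feasibility (all g_i <= 0): OK
Dual feasibility (all lambda_i >= 0): OK
Complementary slackness (lambda_i * g_i(x) = 0 for all i): OK

Verdict: the first failing condition is stationarity -> stat.

stat


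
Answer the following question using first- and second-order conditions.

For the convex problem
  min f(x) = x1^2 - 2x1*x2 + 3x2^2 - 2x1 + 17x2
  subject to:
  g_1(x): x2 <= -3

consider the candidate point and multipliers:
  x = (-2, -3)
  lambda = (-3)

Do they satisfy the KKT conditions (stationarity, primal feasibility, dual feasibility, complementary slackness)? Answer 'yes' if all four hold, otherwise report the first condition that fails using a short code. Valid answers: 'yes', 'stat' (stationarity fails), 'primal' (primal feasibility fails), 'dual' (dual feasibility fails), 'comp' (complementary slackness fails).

Gradient of f: grad f(x) = Q x + c = (0, 3)
Constraint values g_i(x) = a_i^T x - b_i:
  g_1((-2, -3)) = 0
Stationarity residual: grad f(x) + sum_i lambda_i a_i = (0, 0)
  -> stationarity OK
Primal feasibility (all g_i <= 0): OK
Dual feasibility (all lambda_i >= 0): FAILS
Complementary slackness (lambda_i * g_i(x) = 0 for all i): OK

Verdict: the first failing condition is dual_feasibility -> dual.

dual


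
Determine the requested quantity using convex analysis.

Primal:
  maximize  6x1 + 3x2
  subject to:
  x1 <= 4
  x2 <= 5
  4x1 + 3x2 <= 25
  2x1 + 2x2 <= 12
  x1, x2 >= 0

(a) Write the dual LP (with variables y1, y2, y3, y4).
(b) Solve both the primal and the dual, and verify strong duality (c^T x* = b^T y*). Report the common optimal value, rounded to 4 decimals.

The standard primal-dual pair for 'max c^T x s.t. A x <= b, x >= 0' is:
  Dual:  min b^T y  s.t.  A^T y >= c,  y >= 0.

So the dual LP is:
  minimize  4y1 + 5y2 + 25y3 + 12y4
  subject to:
    y1 + 4y3 + 2y4 >= 6
    y2 + 3y3 + 2y4 >= 3
    y1, y2, y3, y4 >= 0

Solving the primal: x* = (4, 2).
  primal value c^T x* = 30.
Solving the dual: y* = (3, 0, 0, 1.5).
  dual value b^T y* = 30.
Strong duality: c^T x* = b^T y*. Confirmed.

30


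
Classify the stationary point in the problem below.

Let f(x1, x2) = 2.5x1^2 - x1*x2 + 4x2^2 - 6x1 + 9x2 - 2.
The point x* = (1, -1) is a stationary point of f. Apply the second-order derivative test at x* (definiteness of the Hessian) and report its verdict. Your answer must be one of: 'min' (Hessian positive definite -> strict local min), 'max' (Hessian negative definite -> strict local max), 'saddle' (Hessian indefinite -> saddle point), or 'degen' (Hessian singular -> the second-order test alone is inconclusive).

Compute the Hessian H = grad^2 f:
  H = [[5, -1], [-1, 8]]
Verify stationarity: grad f(x*) = H x* + g = (0, 0).
Eigenvalues of H: 4.6972, 8.3028.
Both eigenvalues > 0, so H is positive definite -> x* is a strict local min.

min


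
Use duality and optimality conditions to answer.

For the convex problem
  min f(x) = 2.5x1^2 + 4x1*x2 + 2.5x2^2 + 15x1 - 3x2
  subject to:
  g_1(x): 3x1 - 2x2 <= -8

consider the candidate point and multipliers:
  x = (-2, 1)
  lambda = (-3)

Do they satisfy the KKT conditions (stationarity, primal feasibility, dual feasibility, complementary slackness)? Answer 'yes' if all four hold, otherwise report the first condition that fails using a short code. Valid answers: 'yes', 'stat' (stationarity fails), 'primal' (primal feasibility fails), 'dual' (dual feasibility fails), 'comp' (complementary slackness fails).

Gradient of f: grad f(x) = Q x + c = (9, -6)
Constraint values g_i(x) = a_i^T x - b_i:
  g_1((-2, 1)) = 0
Stationarity residual: grad f(x) + sum_i lambda_i a_i = (0, 0)
  -> stationarity OK
Primal feasibility (all g_i <= 0): OK
Dual feasibility (all lambda_i >= 0): FAILS
Complementary slackness (lambda_i * g_i(x) = 0 for all i): OK

Verdict: the first failing condition is dual_feasibility -> dual.

dual


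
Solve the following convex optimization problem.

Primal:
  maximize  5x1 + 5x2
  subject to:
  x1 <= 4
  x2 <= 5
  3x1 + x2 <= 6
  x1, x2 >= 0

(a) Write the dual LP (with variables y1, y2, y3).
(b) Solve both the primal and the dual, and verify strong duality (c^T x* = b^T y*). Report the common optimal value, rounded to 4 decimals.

The standard primal-dual pair for 'max c^T x s.t. A x <= b, x >= 0' is:
  Dual:  min b^T y  s.t.  A^T y >= c,  y >= 0.

So the dual LP is:
  minimize  4y1 + 5y2 + 6y3
  subject to:
    y1 + 3y3 >= 5
    y2 + y3 >= 5
    y1, y2, y3 >= 0

Solving the primal: x* = (0.3333, 5).
  primal value c^T x* = 26.6667.
Solving the dual: y* = (0, 3.3333, 1.6667).
  dual value b^T y* = 26.6667.
Strong duality: c^T x* = b^T y*. Confirmed.

26.6667


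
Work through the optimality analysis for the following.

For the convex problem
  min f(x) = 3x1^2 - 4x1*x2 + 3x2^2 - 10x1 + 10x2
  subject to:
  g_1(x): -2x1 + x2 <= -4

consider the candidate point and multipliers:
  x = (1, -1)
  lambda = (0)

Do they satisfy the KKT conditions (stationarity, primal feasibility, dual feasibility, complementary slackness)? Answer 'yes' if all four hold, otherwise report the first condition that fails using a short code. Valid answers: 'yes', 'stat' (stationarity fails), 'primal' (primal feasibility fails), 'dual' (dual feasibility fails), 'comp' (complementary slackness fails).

Gradient of f: grad f(x) = Q x + c = (0, 0)
Constraint values g_i(x) = a_i^T x - b_i:
  g_1((1, -1)) = 1
Stationarity residual: grad f(x) + sum_i lambda_i a_i = (0, 0)
  -> stationarity OK
Primal feasibility (all g_i <= 0): FAILS
Dual feasibility (all lambda_i >= 0): OK
Complementary slackness (lambda_i * g_i(x) = 0 for all i): OK

Verdict: the first failing condition is primal_feasibility -> primal.

primal


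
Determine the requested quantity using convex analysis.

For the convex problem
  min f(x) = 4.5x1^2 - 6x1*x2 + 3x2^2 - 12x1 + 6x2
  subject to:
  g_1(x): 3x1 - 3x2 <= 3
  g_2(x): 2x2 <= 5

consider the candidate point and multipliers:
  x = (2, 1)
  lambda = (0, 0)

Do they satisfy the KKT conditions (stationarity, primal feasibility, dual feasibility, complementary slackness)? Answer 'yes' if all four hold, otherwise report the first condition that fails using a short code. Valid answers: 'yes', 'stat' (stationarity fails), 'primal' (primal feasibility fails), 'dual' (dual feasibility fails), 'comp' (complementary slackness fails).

Gradient of f: grad f(x) = Q x + c = (0, 0)
Constraint values g_i(x) = a_i^T x - b_i:
  g_1((2, 1)) = 0
  g_2((2, 1)) = -3
Stationarity residual: grad f(x) + sum_i lambda_i a_i = (0, 0)
  -> stationarity OK
Primal feasibility (all g_i <= 0): OK
Dual feasibility (all lambda_i >= 0): OK
Complementary slackness (lambda_i * g_i(x) = 0 for all i): OK

Verdict: yes, KKT holds.

yes


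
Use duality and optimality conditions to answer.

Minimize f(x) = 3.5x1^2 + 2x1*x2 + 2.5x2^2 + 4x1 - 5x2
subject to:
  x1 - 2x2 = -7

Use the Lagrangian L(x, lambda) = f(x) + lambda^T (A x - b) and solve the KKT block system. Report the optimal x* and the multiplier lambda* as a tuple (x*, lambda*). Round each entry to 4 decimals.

Form the Lagrangian:
  L(x, lambda) = (1/2) x^T Q x + c^T x + lambda^T (A x - b)
Stationarity (grad_x L = 0): Q x + c + A^T lambda = 0.
Primal feasibility: A x = b.

This gives the KKT block system:
  [ Q   A^T ] [ x     ]   [-c ]
  [ A    0  ] [ lambda ] = [ b ]

Solving the linear system:
  x*      = (-1.6829, 2.6585)
  lambda* = (2.4634)
  f(x*)   = -1.3902

x* = (-1.6829, 2.6585), lambda* = (2.4634)


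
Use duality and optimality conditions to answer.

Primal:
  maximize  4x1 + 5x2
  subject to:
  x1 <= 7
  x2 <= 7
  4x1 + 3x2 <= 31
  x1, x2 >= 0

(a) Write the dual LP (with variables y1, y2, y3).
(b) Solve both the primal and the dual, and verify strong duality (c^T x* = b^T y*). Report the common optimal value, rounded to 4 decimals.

The standard primal-dual pair for 'max c^T x s.t. A x <= b, x >= 0' is:
  Dual:  min b^T y  s.t.  A^T y >= c,  y >= 0.

So the dual LP is:
  minimize  7y1 + 7y2 + 31y3
  subject to:
    y1 + 4y3 >= 4
    y2 + 3y3 >= 5
    y1, y2, y3 >= 0

Solving the primal: x* = (2.5, 7).
  primal value c^T x* = 45.
Solving the dual: y* = (0, 2, 1).
  dual value b^T y* = 45.
Strong duality: c^T x* = b^T y*. Confirmed.

45


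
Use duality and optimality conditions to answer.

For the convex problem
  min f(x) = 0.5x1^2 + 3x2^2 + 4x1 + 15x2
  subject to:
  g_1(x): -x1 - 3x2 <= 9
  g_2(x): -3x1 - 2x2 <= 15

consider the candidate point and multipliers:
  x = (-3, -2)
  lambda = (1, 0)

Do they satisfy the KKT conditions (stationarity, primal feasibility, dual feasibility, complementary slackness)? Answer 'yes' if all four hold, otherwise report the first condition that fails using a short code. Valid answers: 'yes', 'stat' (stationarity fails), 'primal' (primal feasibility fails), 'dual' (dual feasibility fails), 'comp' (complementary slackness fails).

Gradient of f: grad f(x) = Q x + c = (1, 3)
Constraint values g_i(x) = a_i^T x - b_i:
  g_1((-3, -2)) = 0
  g_2((-3, -2)) = -2
Stationarity residual: grad f(x) + sum_i lambda_i a_i = (0, 0)
  -> stationarity OK
Primal feasibility (all g_i <= 0): OK
Dual feasibility (all lambda_i >= 0): OK
Complementary slackness (lambda_i * g_i(x) = 0 for all i): OK

Verdict: yes, KKT holds.

yes


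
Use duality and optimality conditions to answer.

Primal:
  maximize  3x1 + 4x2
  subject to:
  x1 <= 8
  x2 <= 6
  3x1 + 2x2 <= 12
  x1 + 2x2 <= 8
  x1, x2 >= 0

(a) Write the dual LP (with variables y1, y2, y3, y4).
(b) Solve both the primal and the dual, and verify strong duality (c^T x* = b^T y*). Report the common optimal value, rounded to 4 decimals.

The standard primal-dual pair for 'max c^T x s.t. A x <= b, x >= 0' is:
  Dual:  min b^T y  s.t.  A^T y >= c,  y >= 0.

So the dual LP is:
  minimize  8y1 + 6y2 + 12y3 + 8y4
  subject to:
    y1 + 3y3 + y4 >= 3
    y2 + 2y3 + 2y4 >= 4
    y1, y2, y3, y4 >= 0

Solving the primal: x* = (2, 3).
  primal value c^T x* = 18.
Solving the dual: y* = (0, 0, 0.5, 1.5).
  dual value b^T y* = 18.
Strong duality: c^T x* = b^T y*. Confirmed.

18


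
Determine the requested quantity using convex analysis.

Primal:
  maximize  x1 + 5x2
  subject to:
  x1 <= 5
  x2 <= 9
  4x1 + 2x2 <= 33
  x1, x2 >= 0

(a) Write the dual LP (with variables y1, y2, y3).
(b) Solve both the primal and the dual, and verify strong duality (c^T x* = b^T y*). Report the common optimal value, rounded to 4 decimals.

The standard primal-dual pair for 'max c^T x s.t. A x <= b, x >= 0' is:
  Dual:  min b^T y  s.t.  A^T y >= c,  y >= 0.

So the dual LP is:
  minimize  5y1 + 9y2 + 33y3
  subject to:
    y1 + 4y3 >= 1
    y2 + 2y3 >= 5
    y1, y2, y3 >= 0

Solving the primal: x* = (3.75, 9).
  primal value c^T x* = 48.75.
Solving the dual: y* = (0, 4.5, 0.25).
  dual value b^T y* = 48.75.
Strong duality: c^T x* = b^T y*. Confirmed.

48.75


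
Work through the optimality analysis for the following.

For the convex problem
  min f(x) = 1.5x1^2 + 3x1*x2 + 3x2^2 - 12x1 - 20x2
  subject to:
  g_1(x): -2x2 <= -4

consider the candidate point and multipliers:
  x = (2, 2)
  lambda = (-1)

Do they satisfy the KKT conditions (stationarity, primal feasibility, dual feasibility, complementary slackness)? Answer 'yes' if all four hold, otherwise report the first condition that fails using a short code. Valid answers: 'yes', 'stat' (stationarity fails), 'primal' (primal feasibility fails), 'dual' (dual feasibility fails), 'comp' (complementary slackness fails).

Gradient of f: grad f(x) = Q x + c = (0, -2)
Constraint values g_i(x) = a_i^T x - b_i:
  g_1((2, 2)) = 0
Stationarity residual: grad f(x) + sum_i lambda_i a_i = (0, 0)
  -> stationarity OK
Primal feasibility (all g_i <= 0): OK
Dual feasibility (all lambda_i >= 0): FAILS
Complementary slackness (lambda_i * g_i(x) = 0 for all i): OK

Verdict: the first failing condition is dual_feasibility -> dual.

dual


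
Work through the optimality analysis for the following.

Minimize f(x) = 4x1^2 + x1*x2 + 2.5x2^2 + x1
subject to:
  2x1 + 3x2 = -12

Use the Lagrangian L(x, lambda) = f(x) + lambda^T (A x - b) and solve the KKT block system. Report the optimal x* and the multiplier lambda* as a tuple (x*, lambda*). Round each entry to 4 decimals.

Form the Lagrangian:
  L(x, lambda) = (1/2) x^T Q x + c^T x + lambda^T (A x - b)
Stationarity (grad_x L = 0): Q x + c + A^T lambda = 0.
Primal feasibility: A x = b.

This gives the KKT block system:
  [ Q   A^T ] [ x     ]   [-c ]
  [ A    0  ] [ lambda ] = [ b ]

Solving the linear system:
  x*      = (-1.1625, -3.225)
  lambda* = (5.7625)
  f(x*)   = 33.9938

x* = (-1.1625, -3.225), lambda* = (5.7625)


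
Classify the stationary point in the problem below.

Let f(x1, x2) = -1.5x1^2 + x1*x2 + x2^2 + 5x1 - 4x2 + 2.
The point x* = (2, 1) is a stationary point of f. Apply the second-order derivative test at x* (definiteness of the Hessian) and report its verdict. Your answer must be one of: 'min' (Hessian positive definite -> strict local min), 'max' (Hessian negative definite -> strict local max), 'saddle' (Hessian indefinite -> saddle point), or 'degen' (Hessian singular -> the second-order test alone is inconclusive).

Compute the Hessian H = grad^2 f:
  H = [[-3, 1], [1, 2]]
Verify stationarity: grad f(x*) = H x* + g = (0, 0).
Eigenvalues of H: -3.1926, 2.1926.
Eigenvalues have mixed signs, so H is indefinite -> x* is a saddle point.

saddle


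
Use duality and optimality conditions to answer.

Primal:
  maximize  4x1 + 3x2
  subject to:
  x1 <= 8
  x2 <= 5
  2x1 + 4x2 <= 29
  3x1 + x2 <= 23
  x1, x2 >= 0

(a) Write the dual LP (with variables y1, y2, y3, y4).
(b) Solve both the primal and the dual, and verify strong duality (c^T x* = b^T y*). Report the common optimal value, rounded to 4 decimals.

The standard primal-dual pair for 'max c^T x s.t. A x <= b, x >= 0' is:
  Dual:  min b^T y  s.t.  A^T y >= c,  y >= 0.

So the dual LP is:
  minimize  8y1 + 5y2 + 29y3 + 23y4
  subject to:
    y1 + 2y3 + 3y4 >= 4
    y2 + 4y3 + y4 >= 3
    y1, y2, y3, y4 >= 0

Solving the primal: x* = (6.3, 4.1).
  primal value c^T x* = 37.5.
Solving the dual: y* = (0, 0, 0.5, 1).
  dual value b^T y* = 37.5.
Strong duality: c^T x* = b^T y*. Confirmed.

37.5


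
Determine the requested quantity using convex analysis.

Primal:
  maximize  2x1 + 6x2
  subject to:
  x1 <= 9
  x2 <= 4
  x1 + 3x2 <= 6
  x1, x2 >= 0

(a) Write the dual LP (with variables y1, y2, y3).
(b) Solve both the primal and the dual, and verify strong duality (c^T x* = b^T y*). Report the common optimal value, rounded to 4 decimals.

The standard primal-dual pair for 'max c^T x s.t. A x <= b, x >= 0' is:
  Dual:  min b^T y  s.t.  A^T y >= c,  y >= 0.

So the dual LP is:
  minimize  9y1 + 4y2 + 6y3
  subject to:
    y1 + y3 >= 2
    y2 + 3y3 >= 6
    y1, y2, y3 >= 0

Solving the primal: x* = (6, 0).
  primal value c^T x* = 12.
Solving the dual: y* = (0, 0, 2).
  dual value b^T y* = 12.
Strong duality: c^T x* = b^T y*. Confirmed.

12


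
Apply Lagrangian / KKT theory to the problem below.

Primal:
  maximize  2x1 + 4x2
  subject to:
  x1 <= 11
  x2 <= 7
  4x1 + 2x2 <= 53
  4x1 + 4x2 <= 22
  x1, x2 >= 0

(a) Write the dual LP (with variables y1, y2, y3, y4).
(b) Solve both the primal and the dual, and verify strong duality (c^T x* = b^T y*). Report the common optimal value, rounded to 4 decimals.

The standard primal-dual pair for 'max c^T x s.t. A x <= b, x >= 0' is:
  Dual:  min b^T y  s.t.  A^T y >= c,  y >= 0.

So the dual LP is:
  minimize  11y1 + 7y2 + 53y3 + 22y4
  subject to:
    y1 + 4y3 + 4y4 >= 2
    y2 + 2y3 + 4y4 >= 4
    y1, y2, y3, y4 >= 0

Solving the primal: x* = (0, 5.5).
  primal value c^T x* = 22.
Solving the dual: y* = (0, 0, 0, 1).
  dual value b^T y* = 22.
Strong duality: c^T x* = b^T y*. Confirmed.

22


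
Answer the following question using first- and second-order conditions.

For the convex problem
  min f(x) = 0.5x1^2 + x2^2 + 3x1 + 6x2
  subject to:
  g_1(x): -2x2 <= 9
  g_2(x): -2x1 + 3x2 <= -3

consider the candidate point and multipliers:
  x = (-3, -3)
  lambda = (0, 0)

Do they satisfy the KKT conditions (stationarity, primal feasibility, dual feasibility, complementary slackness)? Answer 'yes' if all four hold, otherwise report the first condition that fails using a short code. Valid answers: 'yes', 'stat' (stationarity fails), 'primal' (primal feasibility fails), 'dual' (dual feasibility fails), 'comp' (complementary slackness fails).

Gradient of f: grad f(x) = Q x + c = (0, 0)
Constraint values g_i(x) = a_i^T x - b_i:
  g_1((-3, -3)) = -3
  g_2((-3, -3)) = 0
Stationarity residual: grad f(x) + sum_i lambda_i a_i = (0, 0)
  -> stationarity OK
Primal feasibility (all g_i <= 0): OK
Dual feasibility (all lambda_i >= 0): OK
Complementary slackness (lambda_i * g_i(x) = 0 for all i): OK

Verdict: yes, KKT holds.

yes


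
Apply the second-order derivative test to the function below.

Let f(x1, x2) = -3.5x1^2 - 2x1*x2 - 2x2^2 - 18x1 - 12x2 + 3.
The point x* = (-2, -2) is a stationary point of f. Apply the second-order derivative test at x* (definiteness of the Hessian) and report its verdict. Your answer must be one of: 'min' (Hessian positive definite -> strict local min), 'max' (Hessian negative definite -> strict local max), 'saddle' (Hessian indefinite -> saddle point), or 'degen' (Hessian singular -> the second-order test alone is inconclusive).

Compute the Hessian H = grad^2 f:
  H = [[-7, -2], [-2, -4]]
Verify stationarity: grad f(x*) = H x* + g = (0, 0).
Eigenvalues of H: -8, -3.
Both eigenvalues < 0, so H is negative definite -> x* is a strict local max.

max


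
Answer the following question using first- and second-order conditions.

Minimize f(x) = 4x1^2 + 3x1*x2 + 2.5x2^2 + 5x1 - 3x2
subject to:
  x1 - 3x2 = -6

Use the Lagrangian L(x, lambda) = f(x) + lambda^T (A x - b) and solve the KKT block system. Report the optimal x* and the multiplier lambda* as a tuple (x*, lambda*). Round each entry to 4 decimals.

Form the Lagrangian:
  L(x, lambda) = (1/2) x^T Q x + c^T x + lambda^T (A x - b)
Stationarity (grad_x L = 0): Q x + c + A^T lambda = 0.
Primal feasibility: A x = b.

This gives the KKT block system:
  [ Q   A^T ] [ x     ]   [-c ]
  [ A    0  ] [ lambda ] = [ b ]

Solving the linear system:
  x*      = (-1.2632, 1.5789)
  lambda* = (0.3684)
  f(x*)   = -4.4211

x* = (-1.2632, 1.5789), lambda* = (0.3684)


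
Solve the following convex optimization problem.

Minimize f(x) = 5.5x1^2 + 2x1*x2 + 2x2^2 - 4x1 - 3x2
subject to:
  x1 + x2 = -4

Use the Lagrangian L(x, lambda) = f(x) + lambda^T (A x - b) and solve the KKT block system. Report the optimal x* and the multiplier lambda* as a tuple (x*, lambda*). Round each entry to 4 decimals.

Form the Lagrangian:
  L(x, lambda) = (1/2) x^T Q x + c^T x + lambda^T (A x - b)
Stationarity (grad_x L = 0): Q x + c + A^T lambda = 0.
Primal feasibility: A x = b.

This gives the KKT block system:
  [ Q   A^T ] [ x     ]   [-c ]
  [ A    0  ] [ lambda ] = [ b ]

Solving the linear system:
  x*      = (-0.6364, -3.3636)
  lambda* = (17.7273)
  f(x*)   = 41.7727

x* = (-0.6364, -3.3636), lambda* = (17.7273)


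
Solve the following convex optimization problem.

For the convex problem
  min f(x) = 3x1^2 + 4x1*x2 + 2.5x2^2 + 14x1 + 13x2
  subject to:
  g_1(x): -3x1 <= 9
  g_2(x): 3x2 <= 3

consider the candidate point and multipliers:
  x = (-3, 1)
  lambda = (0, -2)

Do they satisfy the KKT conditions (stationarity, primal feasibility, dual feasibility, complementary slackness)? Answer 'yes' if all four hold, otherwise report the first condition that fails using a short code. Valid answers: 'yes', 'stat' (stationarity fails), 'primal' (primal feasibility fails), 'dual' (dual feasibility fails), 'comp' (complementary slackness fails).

Gradient of f: grad f(x) = Q x + c = (0, 6)
Constraint values g_i(x) = a_i^T x - b_i:
  g_1((-3, 1)) = 0
  g_2((-3, 1)) = 0
Stationarity residual: grad f(x) + sum_i lambda_i a_i = (0, 0)
  -> stationarity OK
Primal feasibility (all g_i <= 0): OK
Dual feasibility (all lambda_i >= 0): FAILS
Complementary slackness (lambda_i * g_i(x) = 0 for all i): OK

Verdict: the first failing condition is dual_feasibility -> dual.

dual


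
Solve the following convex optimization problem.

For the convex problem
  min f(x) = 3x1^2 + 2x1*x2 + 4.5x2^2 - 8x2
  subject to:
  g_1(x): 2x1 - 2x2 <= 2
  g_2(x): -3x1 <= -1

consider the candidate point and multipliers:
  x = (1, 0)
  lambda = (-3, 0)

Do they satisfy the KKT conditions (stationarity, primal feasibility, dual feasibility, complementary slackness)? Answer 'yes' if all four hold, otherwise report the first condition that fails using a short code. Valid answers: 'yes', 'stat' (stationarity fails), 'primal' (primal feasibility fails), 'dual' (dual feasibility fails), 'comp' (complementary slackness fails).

Gradient of f: grad f(x) = Q x + c = (6, -6)
Constraint values g_i(x) = a_i^T x - b_i:
  g_1((1, 0)) = 0
  g_2((1, 0)) = -2
Stationarity residual: grad f(x) + sum_i lambda_i a_i = (0, 0)
  -> stationarity OK
Primal feasibility (all g_i <= 0): OK
Dual feasibility (all lambda_i >= 0): FAILS
Complementary slackness (lambda_i * g_i(x) = 0 for all i): OK

Verdict: the first failing condition is dual_feasibility -> dual.

dual


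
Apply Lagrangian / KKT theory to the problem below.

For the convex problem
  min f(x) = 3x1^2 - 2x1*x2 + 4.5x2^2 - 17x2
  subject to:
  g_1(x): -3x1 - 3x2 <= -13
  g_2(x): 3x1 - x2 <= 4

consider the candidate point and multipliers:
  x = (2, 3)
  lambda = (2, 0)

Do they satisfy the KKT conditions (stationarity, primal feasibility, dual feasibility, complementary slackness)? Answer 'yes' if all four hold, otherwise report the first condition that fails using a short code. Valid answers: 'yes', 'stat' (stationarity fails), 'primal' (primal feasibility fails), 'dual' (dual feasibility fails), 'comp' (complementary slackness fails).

Gradient of f: grad f(x) = Q x + c = (6, 6)
Constraint values g_i(x) = a_i^T x - b_i:
  g_1((2, 3)) = -2
  g_2((2, 3)) = -1
Stationarity residual: grad f(x) + sum_i lambda_i a_i = (0, 0)
  -> stationarity OK
Primal feasibility (all g_i <= 0): OK
Dual feasibility (all lambda_i >= 0): OK
Complementary slackness (lambda_i * g_i(x) = 0 for all i): FAILS

Verdict: the first failing condition is complementary_slackness -> comp.

comp


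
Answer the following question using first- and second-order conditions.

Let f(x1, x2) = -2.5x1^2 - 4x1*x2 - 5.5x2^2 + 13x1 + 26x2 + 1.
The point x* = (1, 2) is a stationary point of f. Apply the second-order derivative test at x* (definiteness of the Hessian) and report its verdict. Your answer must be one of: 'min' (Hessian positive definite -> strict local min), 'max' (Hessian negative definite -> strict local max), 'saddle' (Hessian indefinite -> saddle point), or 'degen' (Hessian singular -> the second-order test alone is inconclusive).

Compute the Hessian H = grad^2 f:
  H = [[-5, -4], [-4, -11]]
Verify stationarity: grad f(x*) = H x* + g = (0, 0).
Eigenvalues of H: -13, -3.
Both eigenvalues < 0, so H is negative definite -> x* is a strict local max.

max


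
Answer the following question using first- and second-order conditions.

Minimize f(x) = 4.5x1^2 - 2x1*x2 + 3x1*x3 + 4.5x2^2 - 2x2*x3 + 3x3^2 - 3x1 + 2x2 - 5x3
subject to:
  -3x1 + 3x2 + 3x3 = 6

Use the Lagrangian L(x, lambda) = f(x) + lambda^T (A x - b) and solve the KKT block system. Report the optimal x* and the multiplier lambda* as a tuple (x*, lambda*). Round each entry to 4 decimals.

Form the Lagrangian:
  L(x, lambda) = (1/2) x^T Q x + c^T x + lambda^T (A x - b)
Stationarity (grad_x L = 0): Q x + c + A^T lambda = 0.
Primal feasibility: A x = b.

This gives the KKT block system:
  [ Q   A^T ] [ x     ]   [-c ]
  [ A    0  ] [ lambda ] = [ b ]

Solving the linear system:
  x*      = (-0.3174, 0.2565, 1.4261)
  lambda* = (-0.6971)
  f(x*)   = -0.7413

x* = (-0.3174, 0.2565, 1.4261), lambda* = (-0.6971)


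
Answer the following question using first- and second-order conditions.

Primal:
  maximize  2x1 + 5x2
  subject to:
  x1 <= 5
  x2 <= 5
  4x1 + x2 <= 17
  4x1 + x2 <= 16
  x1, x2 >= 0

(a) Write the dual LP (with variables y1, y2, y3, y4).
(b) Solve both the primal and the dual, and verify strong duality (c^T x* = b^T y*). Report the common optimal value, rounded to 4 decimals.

The standard primal-dual pair for 'max c^T x s.t. A x <= b, x >= 0' is:
  Dual:  min b^T y  s.t.  A^T y >= c,  y >= 0.

So the dual LP is:
  minimize  5y1 + 5y2 + 17y3 + 16y4
  subject to:
    y1 + 4y3 + 4y4 >= 2
    y2 + y3 + y4 >= 5
    y1, y2, y3, y4 >= 0

Solving the primal: x* = (2.75, 5).
  primal value c^T x* = 30.5.
Solving the dual: y* = (0, 4.5, 0, 0.5).
  dual value b^T y* = 30.5.
Strong duality: c^T x* = b^T y*. Confirmed.

30.5


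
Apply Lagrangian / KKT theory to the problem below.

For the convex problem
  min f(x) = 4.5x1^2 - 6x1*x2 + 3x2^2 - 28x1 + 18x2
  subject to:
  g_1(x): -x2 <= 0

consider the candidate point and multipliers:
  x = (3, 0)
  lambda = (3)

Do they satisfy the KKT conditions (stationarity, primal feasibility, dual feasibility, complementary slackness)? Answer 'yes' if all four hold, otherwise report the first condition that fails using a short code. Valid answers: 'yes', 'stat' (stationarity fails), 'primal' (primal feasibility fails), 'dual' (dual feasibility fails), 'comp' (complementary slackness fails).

Gradient of f: grad f(x) = Q x + c = (-1, 0)
Constraint values g_i(x) = a_i^T x - b_i:
  g_1((3, 0)) = 0
Stationarity residual: grad f(x) + sum_i lambda_i a_i = (-1, -3)
  -> stationarity FAILS
Primal feasibility (all g_i <= 0): OK
Dual feasibility (all lambda_i >= 0): OK
Complementary slackness (lambda_i * g_i(x) = 0 for all i): OK

Verdict: the first failing condition is stationarity -> stat.

stat


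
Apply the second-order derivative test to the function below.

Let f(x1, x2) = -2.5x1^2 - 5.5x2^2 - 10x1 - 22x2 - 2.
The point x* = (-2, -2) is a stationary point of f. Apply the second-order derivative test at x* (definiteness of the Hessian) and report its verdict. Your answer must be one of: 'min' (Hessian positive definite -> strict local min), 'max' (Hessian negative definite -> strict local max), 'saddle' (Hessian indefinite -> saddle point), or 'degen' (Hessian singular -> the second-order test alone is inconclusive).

Compute the Hessian H = grad^2 f:
  H = [[-5, 0], [0, -11]]
Verify stationarity: grad f(x*) = H x* + g = (0, 0).
Eigenvalues of H: -11, -5.
Both eigenvalues < 0, so H is negative definite -> x* is a strict local max.

max


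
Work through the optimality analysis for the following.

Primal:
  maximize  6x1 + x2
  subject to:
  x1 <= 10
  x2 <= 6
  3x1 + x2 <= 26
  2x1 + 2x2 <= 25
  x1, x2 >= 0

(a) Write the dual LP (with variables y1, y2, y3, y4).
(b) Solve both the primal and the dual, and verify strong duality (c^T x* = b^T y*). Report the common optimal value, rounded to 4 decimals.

The standard primal-dual pair for 'max c^T x s.t. A x <= b, x >= 0' is:
  Dual:  min b^T y  s.t.  A^T y >= c,  y >= 0.

So the dual LP is:
  minimize  10y1 + 6y2 + 26y3 + 25y4
  subject to:
    y1 + 3y3 + 2y4 >= 6
    y2 + y3 + 2y4 >= 1
    y1, y2, y3, y4 >= 0

Solving the primal: x* = (8.6667, 0).
  primal value c^T x* = 52.
Solving the dual: y* = (0, 0, 2, 0).
  dual value b^T y* = 52.
Strong duality: c^T x* = b^T y*. Confirmed.

52


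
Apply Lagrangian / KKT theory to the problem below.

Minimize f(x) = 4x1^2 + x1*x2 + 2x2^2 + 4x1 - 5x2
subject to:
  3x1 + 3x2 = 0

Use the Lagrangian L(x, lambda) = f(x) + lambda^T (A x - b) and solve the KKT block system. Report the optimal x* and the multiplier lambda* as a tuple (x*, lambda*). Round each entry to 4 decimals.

Form the Lagrangian:
  L(x, lambda) = (1/2) x^T Q x + c^T x + lambda^T (A x - b)
Stationarity (grad_x L = 0): Q x + c + A^T lambda = 0.
Primal feasibility: A x = b.

This gives the KKT block system:
  [ Q   A^T ] [ x     ]   [-c ]
  [ A    0  ] [ lambda ] = [ b ]

Solving the linear system:
  x*      = (-0.9, 0.9)
  lambda* = (0.7667)
  f(x*)   = -4.05

x* = (-0.9, 0.9), lambda* = (0.7667)


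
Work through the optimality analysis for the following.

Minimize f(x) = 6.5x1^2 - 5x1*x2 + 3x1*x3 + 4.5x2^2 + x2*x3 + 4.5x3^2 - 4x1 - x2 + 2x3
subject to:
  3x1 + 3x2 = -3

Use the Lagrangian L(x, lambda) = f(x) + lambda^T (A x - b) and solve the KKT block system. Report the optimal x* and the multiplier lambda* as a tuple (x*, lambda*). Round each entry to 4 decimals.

Form the Lagrangian:
  L(x, lambda) = (1/2) x^T Q x + c^T x + lambda^T (A x - b)
Stationarity (grad_x L = 0): Q x + c + A^T lambda = 0.
Primal feasibility: A x = b.

This gives the KKT block system:
  [ Q   A^T ] [ x     ]   [-c ]
  [ A    0  ] [ lambda ] = [ b ]

Solving the linear system:
  x*      = (-0.3415, -0.6585, -0.0352)
  lambda* = (1.7512)
  f(x*)   = 3.6039

x* = (-0.3415, -0.6585, -0.0352), lambda* = (1.7512)


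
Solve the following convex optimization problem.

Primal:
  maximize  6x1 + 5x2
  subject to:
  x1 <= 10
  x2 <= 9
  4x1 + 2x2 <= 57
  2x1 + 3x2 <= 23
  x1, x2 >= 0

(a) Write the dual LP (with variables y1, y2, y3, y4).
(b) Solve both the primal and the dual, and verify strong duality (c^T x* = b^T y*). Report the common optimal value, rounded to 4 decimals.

The standard primal-dual pair for 'max c^T x s.t. A x <= b, x >= 0' is:
  Dual:  min b^T y  s.t.  A^T y >= c,  y >= 0.

So the dual LP is:
  minimize  10y1 + 9y2 + 57y3 + 23y4
  subject to:
    y1 + 4y3 + 2y4 >= 6
    y2 + 2y3 + 3y4 >= 5
    y1, y2, y3, y4 >= 0

Solving the primal: x* = (10, 1).
  primal value c^T x* = 65.
Solving the dual: y* = (2.6667, 0, 0, 1.6667).
  dual value b^T y* = 65.
Strong duality: c^T x* = b^T y*. Confirmed.

65


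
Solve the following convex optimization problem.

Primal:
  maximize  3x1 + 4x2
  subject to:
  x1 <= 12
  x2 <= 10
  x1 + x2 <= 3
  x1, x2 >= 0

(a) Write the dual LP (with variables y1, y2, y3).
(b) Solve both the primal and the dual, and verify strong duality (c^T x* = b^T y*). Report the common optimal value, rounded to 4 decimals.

The standard primal-dual pair for 'max c^T x s.t. A x <= b, x >= 0' is:
  Dual:  min b^T y  s.t.  A^T y >= c,  y >= 0.

So the dual LP is:
  minimize  12y1 + 10y2 + 3y3
  subject to:
    y1 + y3 >= 3
    y2 + y3 >= 4
    y1, y2, y3 >= 0

Solving the primal: x* = (0, 3).
  primal value c^T x* = 12.
Solving the dual: y* = (0, 0, 4).
  dual value b^T y* = 12.
Strong duality: c^T x* = b^T y*. Confirmed.

12


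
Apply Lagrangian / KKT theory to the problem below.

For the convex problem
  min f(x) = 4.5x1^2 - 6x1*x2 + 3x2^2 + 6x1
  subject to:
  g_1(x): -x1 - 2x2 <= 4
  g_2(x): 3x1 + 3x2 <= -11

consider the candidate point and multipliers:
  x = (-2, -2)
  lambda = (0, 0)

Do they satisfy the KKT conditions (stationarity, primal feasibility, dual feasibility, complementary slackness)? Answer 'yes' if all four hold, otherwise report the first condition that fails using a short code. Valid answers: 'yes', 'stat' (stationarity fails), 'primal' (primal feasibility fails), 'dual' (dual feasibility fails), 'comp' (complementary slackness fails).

Gradient of f: grad f(x) = Q x + c = (0, 0)
Constraint values g_i(x) = a_i^T x - b_i:
  g_1((-2, -2)) = 2
  g_2((-2, -2)) = -1
Stationarity residual: grad f(x) + sum_i lambda_i a_i = (0, 0)
  -> stationarity OK
Primal feasibility (all g_i <= 0): FAILS
Dual feasibility (all lambda_i >= 0): OK
Complementary slackness (lambda_i * g_i(x) = 0 for all i): OK

Verdict: the first failing condition is primal_feasibility -> primal.

primal


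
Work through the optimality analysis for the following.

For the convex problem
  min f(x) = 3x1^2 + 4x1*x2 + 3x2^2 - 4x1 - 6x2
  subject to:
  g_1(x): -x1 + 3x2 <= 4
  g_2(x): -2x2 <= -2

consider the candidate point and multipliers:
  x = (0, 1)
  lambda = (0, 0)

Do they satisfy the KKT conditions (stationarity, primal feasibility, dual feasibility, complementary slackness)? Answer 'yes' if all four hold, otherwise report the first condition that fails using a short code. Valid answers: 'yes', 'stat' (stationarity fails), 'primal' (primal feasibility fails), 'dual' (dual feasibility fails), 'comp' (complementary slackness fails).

Gradient of f: grad f(x) = Q x + c = (0, 0)
Constraint values g_i(x) = a_i^T x - b_i:
  g_1((0, 1)) = -1
  g_2((0, 1)) = 0
Stationarity residual: grad f(x) + sum_i lambda_i a_i = (0, 0)
  -> stationarity OK
Primal feasibility (all g_i <= 0): OK
Dual feasibility (all lambda_i >= 0): OK
Complementary slackness (lambda_i * g_i(x) = 0 for all i): OK

Verdict: yes, KKT holds.

yes


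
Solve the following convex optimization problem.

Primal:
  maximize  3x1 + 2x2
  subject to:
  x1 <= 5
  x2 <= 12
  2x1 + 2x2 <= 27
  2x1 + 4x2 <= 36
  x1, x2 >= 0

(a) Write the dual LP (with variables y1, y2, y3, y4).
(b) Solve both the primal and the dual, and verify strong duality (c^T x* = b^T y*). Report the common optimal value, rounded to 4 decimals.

The standard primal-dual pair for 'max c^T x s.t. A x <= b, x >= 0' is:
  Dual:  min b^T y  s.t.  A^T y >= c,  y >= 0.

So the dual LP is:
  minimize  5y1 + 12y2 + 27y3 + 36y4
  subject to:
    y1 + 2y3 + 2y4 >= 3
    y2 + 2y3 + 4y4 >= 2
    y1, y2, y3, y4 >= 0

Solving the primal: x* = (5, 6.5).
  primal value c^T x* = 28.
Solving the dual: y* = (2, 0, 0, 0.5).
  dual value b^T y* = 28.
Strong duality: c^T x* = b^T y*. Confirmed.

28
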